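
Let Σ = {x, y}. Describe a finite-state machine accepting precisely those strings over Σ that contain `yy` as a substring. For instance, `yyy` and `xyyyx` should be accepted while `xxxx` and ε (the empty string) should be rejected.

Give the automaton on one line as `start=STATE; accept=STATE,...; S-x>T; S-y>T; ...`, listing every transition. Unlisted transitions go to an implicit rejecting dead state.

start=S0; accept=S2; S0-x>S0; S0-y>S1; S1-x>S0; S1-y>S2; S2-x>S2; S2-y>S2

States S0..S1 record the length of the longest prefix of `yy` that matches the current input suffix. Reaching S2 means `yy` has been seen, and we stay there forever. Accept from S2.
With 3 states:
        x   y  
>  S0   S0  S1 
   S1   S0  S2 
 * S2   S2  S2 
(> = start, * = accepting)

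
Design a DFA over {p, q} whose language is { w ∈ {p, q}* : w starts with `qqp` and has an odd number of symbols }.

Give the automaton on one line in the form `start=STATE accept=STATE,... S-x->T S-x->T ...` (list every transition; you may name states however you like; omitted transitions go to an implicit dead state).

start=S0 accept=S4 S0-p->S1 S0-q->S2 S1-p->S1 S1-q->S1 S2-p->S1 S2-q->S3 S3-p->S4 S3-q->S1 S4-p->S5 S4-q->S5 S5-p->S4 S5-q->S4

Run two small machines in parallel and take their product. One (5 states) tracks whether the input so far still matches the prefix `qqp`; the other (2 states) tracks the input length modulo 2. Each combined state is a pair, one component from each; accept when both components accept. Minimizing collapses redundant product states.
6 states suffice.
        p   q  
>  S0   S1  S2 
   S1   S1  S1 
   S2   S1  S3 
   S3   S4  S1 
 * S4   S5  S5 
   S5   S4  S4 
(> = start, * = accepting)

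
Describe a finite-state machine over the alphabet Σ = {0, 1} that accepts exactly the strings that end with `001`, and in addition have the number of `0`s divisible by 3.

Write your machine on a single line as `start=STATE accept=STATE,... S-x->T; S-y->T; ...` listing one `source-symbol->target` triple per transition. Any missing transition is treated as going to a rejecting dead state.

Handle the two conditions separately and then intersect. The first has 4 states tracking how much of the suffix `001` has currently been matched; the second has 3 states tracking the count of `0`s modulo 3. A product state is a pair (one from each), accepting exactly when both do.
12 states suffice.
          0    1  
>  S0     S1   S0 
   S1     S2   S3 
   S2     S4   S5 
   S3     S6   S3 
   S4     S7   S8 
   S5     S9  S10 
   S6     S4  S10 
   S7     S2  S11 
 * S8     S1   S0 
   S9     S7   S0 
   S10    S9  S10 
   S11    S6   S3 
(> = start, * = accepting)

start=S0; accept=S8; S0-0->S1; S0-1->S0; S1-0->S2; S1-1->S3; S2-0->S4; S2-1->S5; S3-0->S6; S3-1->S3; S4-0->S7; S4-1->S8; S5-0->S9; S5-1->S10; S6-0->S4; S6-1->S10; S7-0->S2; S7-1->S11; S8-0->S1; S8-1->S0; S9-0->S7; S9-1->S0; S10-0->S9; S10-1->S10; S11-0->S6; S11-1->S3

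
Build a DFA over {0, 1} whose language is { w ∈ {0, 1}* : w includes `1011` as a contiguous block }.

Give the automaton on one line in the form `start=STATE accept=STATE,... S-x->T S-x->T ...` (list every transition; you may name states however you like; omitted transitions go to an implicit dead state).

start=S0 accept=S4 S0-0->S0 S0-1->S1 S1-0->S2 S1-1->S1 S2-0->S0 S2-1->S3 S3-0->S2 S3-1->S4 S4-0->S4 S4-1->S4

States S0..S3 record the length of the longest prefix of `1011` that matches the current input suffix. Reaching S4 means `1011` has been seen, and we stay there forever. Accept from S4.
With 5 states:
        0   1  
>  S0   S0  S1 
   S1   S2  S1 
   S2   S0  S3 
   S3   S2  S4 
 * S4   S4  S4 
(> = start, * = accepting)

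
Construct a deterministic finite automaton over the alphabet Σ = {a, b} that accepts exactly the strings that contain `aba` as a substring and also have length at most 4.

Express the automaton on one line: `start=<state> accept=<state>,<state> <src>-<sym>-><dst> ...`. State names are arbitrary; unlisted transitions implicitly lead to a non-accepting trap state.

start=q0 accept=q7,q8 q0-a->q1 q0-b->q2 q1-a->q3 q1-b->q4 q2-a->q3 q2-b->q5 q3-a->q5 q3-b->q6 q4-a->q7 q4-b->q5 q5-a->q5 q5-b->q5 q6-a->q8 q6-b->q5 q7-a->q8 q7-b->q8 q8-a->q5 q8-b->q5

Run two small machines in parallel and take their product. The first has 4 states tracking whether and how much of `aba` has been seen; the second has 6 states tracking the input length, saturating at 5. A product state is a pair (one from each), accepting exactly when both do. Minimizing collapses redundant product states.
With 9 states:
        a   b  
>  q0   q1  q2 
   q1   q3  q4 
   q2   q3  q5 
   q3   q5  q6 
   q4   q7  q5 
   q5   q5  q5 
   q6   q8  q5 
 * q7   q8  q8 
 * q8   q5  q5 
(> = start, * = accepting)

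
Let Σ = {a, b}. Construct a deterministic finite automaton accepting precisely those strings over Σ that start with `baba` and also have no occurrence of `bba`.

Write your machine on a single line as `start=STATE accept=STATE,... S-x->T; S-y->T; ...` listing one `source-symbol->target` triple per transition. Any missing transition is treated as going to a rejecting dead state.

Handle the two conditions separately and then intersect. One (6 states) tracks whether the input so far still matches the prefix `baba`; the other (4 states) tracks partial matches of the forbidden pattern `bba`. Each combined state is a pair, one component from each; accept when both components accept.
12 states suffice.
          a    b  
>  S0     S1   S2 
   S1     S1   S3 
   S2     S4   S5 
   S3     S1   S5 
   S4     S1   S6 
   S5     S7   S5 
   S6     S8   S5 
   S7     S7   S7 
 * S8     S8   S9 
 * S9     S8  S10 
 * S10   S11  S10 
   S11   S11  S11 
(> = start, * = accepting)

start=S0; accept=S8,S9,S10; S0-a->S1; S0-b->S2; S1-a->S1; S1-b->S3; S2-a->S4; S2-b->S5; S3-a->S1; S3-b->S5; S4-a->S1; S4-b->S6; S5-a->S7; S5-b->S5; S6-a->S8; S6-b->S5; S7-a->S7; S7-b->S7; S8-a->S8; S8-b->S9; S9-a->S8; S9-b->S10; S10-a->S11; S10-b->S10; S11-a->S11; S11-b->S11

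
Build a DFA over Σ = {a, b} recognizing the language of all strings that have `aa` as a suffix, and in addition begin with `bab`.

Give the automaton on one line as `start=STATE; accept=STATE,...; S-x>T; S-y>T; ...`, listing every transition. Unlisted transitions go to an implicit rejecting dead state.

start=s0; accept=s6; s0-a>s1; s0-b>s2; s1-a>s1; s1-b>s1; s2-a>s3; s2-b>s1; s3-a>s1; s3-b>s4; s4-a>s5; s4-b>s4; s5-a>s6; s5-b>s4; s6-a>s6; s6-b>s4

Build one automaton per condition and run them in lockstep. The first has 3 states tracking how much of the suffix `aa` has currently been matched; the second has 5 states tracking whether the input so far still matches the prefix `bab`. A product state is a pair (one from each), accepting exactly when both do. Minimizing collapses redundant product states.
        a   b  
>  s0   s1  s2 
   s1   s1  s1 
   s2   s3  s1 
   s3   s1  s4 
   s4   s5  s4 
   s5   s6  s4 
 * s6   s6  s4 
(> = start, * = accepting)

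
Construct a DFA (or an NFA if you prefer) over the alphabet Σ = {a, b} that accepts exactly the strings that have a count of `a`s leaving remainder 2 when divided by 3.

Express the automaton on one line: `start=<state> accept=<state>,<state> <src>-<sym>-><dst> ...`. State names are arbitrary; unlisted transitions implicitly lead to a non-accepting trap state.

The only thing that matters is how many `a`s have appeared, reduced mod 3. Use one state per residue: q0 for 0, …, q2 for 2. Reading `a` moves to the next residue; anything else stays put. q2 is accepting.
3 states suffice.
        a   b  
>  q0   q1  q0 
   q1   q2  q1 
 * q2   q0  q2 
(> = start, * = accepting)

start=q0 accept=q2 q0-a->q1 q0-b->q0 q1-a->q2 q1-b->q1 q2-a->q0 q2-b->q2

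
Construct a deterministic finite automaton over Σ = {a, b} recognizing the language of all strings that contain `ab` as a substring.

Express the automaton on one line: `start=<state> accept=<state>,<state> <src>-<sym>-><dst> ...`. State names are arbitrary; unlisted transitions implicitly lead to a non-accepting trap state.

start=s0 accept=s2 s0-a->s1 s0-b->s0 s1-a->s1 s1-b->s2 s2-a->s2 s2-b->s2

Track how much of `ab` has been matched so far: state s0 is no progress, s2 is the absorbing accept state reached once `ab` has occurred. Intermediate states record partial matches; on a mismatch, fall back to the longest reusable overlap.
        a   b  
>  s0   s1  s0 
   s1   s1  s2 
 * s2   s2  s2 
(> = start, * = accepting)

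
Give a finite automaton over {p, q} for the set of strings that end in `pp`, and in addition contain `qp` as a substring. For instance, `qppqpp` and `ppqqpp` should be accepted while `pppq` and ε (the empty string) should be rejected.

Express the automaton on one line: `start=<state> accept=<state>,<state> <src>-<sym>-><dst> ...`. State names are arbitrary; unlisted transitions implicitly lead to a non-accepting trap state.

start=S0 accept=S3 S0-p->S0 S0-q->S1 S1-p->S2 S1-q->S1 S2-p->S3 S2-q->S1 S3-p->S3 S3-q->S1

Handle the two conditions separately and then intersect. One (3 states) tracks how much of the suffix `pp` has currently been matched; the other (3 states) tracks whether and how much of `qp` has been seen. Each combined state is a pair, one component from each; accept when both components accept. Minimizing collapses redundant product states.
A 4-state machine:
        p   q  
>  S0   S0  S1 
   S1   S2  S1 
   S2   S3  S1 
 * S3   S3  S1 
(> = start, * = accepting)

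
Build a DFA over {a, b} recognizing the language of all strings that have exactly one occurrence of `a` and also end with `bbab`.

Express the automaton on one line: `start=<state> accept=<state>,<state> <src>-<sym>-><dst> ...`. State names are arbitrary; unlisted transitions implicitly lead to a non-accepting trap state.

start=s0 accept=s11 s0-a->s1 s0-b->s2 s1-a->s3 s1-b->s4 s2-a->s1 s2-b->s5 s3-a->s3 s3-b->s6 s4-a->s3 s4-b->s7 s5-a->s8 s5-b->s5 s6-a->s3 s6-b->s9 s7-a->s10 s7-b->s7 s8-a->s3 s8-b->s11 s9-a->s10 s9-b->s9 s10-a->s3 s10-b->s12 s11-a->s3 s11-b->s7 s12-a->s3 s12-b->s9

Handle the two conditions separately and then intersect. The first has 3 states tracking the count of `a`s, saturating at 2; the second has 5 states tracking how much of the suffix `bbab` has currently been matched. A product state is a pair (one from each), accepting exactly when both do.
A 13-state machine:
          a    b  
>  s0     s1   s2 
   s1     s3   s4 
   s2     s1   s5 
   s3     s3   s6 
   s4     s3   s7 
   s5     s8   s5 
   s6     s3   s9 
   s7    s10   s7 
   s8     s3  s11 
   s9    s10   s9 
   s10    s3  s12 
 * s11    s3   s7 
   s12    s3   s9 
(> = start, * = accepting)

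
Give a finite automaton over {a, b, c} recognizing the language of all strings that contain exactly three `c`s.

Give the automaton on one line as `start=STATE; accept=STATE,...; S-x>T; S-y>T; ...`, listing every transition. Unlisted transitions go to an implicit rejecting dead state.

Count `c`s, saturating at 4: states s0 through s3 mean 0 through 3 `c`s seen; s4 means more than 3. Each `c` increments (capped at s4); other symbols loop. Accept from {s3}.
5 states suffice.
        a   b   c  
>  s0   s0  s0  s1 
   s1   s1  s1  s2 
   s2   s2  s2  s3 
 * s3   s3  s3  s4 
   s4   s4  s4  s4 
(> = start, * = accepting)

start=s0; accept=s3; s0-a>s0; s0-b>s0; s0-c>s1; s1-a>s1; s1-b>s1; s1-c>s2; s2-a>s2; s2-b>s2; s2-c>s3; s3-a>s3; s3-b>s3; s3-c>s4; s4-a>s4; s4-b>s4; s4-c>s4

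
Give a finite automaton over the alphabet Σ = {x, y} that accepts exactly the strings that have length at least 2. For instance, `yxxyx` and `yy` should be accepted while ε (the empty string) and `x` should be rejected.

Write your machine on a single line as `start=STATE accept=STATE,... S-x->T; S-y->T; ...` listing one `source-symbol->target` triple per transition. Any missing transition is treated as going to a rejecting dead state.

start=S0; accept=S2,S3; S0-x->S1; S0-y->S1; S1-x->S2; S1-y->S2; S2-x->S3; S2-y->S3; S3-x->S3; S3-y->S3

We only need to distinguish lengths 0, 1, …, 2, and '>2'. Chain S0 → S1 → S2 → S3 on every symbol, with S3 looping. Accepting states: {S2, S3}.
4 states suffice.
        x   y  
>  S0   S1  S1 
   S1   S2  S2 
 * S2   S3  S3 
 * S3   S3  S3 
(> = start, * = accepting)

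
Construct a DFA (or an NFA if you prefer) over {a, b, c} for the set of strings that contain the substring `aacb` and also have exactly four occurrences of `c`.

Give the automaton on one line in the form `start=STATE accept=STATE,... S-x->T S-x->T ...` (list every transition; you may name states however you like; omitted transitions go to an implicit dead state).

start=s0 accept=s20 s0-a->s1 s0-b->s0 s0-c->s2 s1-a->s3 s1-b->s0 s1-c->s2 s2-a->s4 s2-b->s2 s2-c->s5 s3-a->s3 s3-b->s0 s3-c->s6 s4-a->s7 s4-b->s2 s4-c->s5 s5-a->s8 s5-b->s5 s5-c->s9 s6-a->s4 s6-b->s10 s6-c->s5 s7-a->s7 s7-b->s2 s7-c->s11 s8-a->s12 s8-b->s5 s8-c->s9 s9-a->s13 s9-b->s9 s9-c->s14 s10-a->s10 s10-b->s10 s10-c->s15 s11-a->s8 s11-b->s15 s11-c->s9 s12-a->s12 s12-b->s5 s12-c->s16 s13-a->s17 s13-b->s9 s13-c->s14 s14-a->s14 s14-b->s14 s14-c->s14 s15-a->s15 s15-b->s15 s15-c->s18 s16-a->s13 s16-b->s18 s16-c->s14 s17-a->s17 s17-b->s9 s17-c->s19 s18-a->s18 s18-b->s18 s18-c->s20 s19-a->s14 s19-b->s20 s19-c->s14 s20-a->s20 s20-b->s20 s20-c->s14

Build one automaton per condition and run them in lockstep. One (5 states) tracks whether and how much of `aacb` has been seen; the other (6 states) tracks the count of `c`s, saturating at 5. Each combined state is a pair, one component from each; accept when both components accept. Minimizing collapses redundant product states.
A 21-state machine:
          a    b    c  
>  s0     s1   s0   s2 
   s1     s3   s0   s2 
   s2     s4   s2   s5 
   s3     s3   s0   s6 
   s4     s7   s2   s5 
   s5     s8   s5   s9 
   s6     s4  s10   s5 
   s7     s7   s2  s11 
   s8    s12   s5   s9 
   s9    s13   s9  s14 
   s10   s10  s10  s15 
   s11    s8  s15   s9 
   s12   s12   s5  s16 
   s13   s17   s9  s14 
   s14   s14  s14  s14 
   s15   s15  s15  s18 
   s16   s13  s18  s14 
   s17   s17   s9  s19 
   s18   s18  s18  s20 
   s19   s14  s20  s14 
 * s20   s20  s20  s14 
(> = start, * = accepting)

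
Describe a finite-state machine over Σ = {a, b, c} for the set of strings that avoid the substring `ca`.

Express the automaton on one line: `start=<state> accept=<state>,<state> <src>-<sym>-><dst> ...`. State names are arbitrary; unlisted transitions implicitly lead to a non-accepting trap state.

start=q0 accept=q0,q1 q0-a->q0 q0-b->q0 q0-c->q1 q1-a->q2 q1-b->q0 q1-c->q1 q2-a->q2 q2-b->q2 q2-c->q2

This is the complement of 'contains `ca`'. Use the same substring-matching states — q0 through q2 holding how much of `ca` has just been matched — but flip the accepting set: everything except the trap q2 accepts.
        a   b   c  
>* q0   q0  q0  q1 
 * q1   q2  q0  q1 
   q2   q2  q2  q2 
(> = start, * = accepting)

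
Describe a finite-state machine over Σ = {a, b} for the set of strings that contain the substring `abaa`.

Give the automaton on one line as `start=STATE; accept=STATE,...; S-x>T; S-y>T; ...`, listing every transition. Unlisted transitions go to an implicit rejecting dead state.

Track how much of `abaa` has been matched so far: state s0 is no progress, s4 is the absorbing accept state reached once `abaa` has occurred. Intermediate states record partial matches; on a mismatch, fall back to the longest reusable overlap.
        a   b  
>  s0   s1  s0 
   s1   s1  s2 
   s2   s3  s0 
   s3   s4  s2 
 * s4   s4  s4 
(> = start, * = accepting)

start=s0; accept=s4; s0-a>s1; s0-b>s0; s1-a>s1; s1-b>s2; s2-a>s3; s2-b>s0; s3-a>s4; s3-b>s2; s4-a>s4; s4-b>s4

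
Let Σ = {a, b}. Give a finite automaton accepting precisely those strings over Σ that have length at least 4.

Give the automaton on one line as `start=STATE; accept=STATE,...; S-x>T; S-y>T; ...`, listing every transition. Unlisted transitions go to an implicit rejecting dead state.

start=q0; accept=q4,q5; q0-a>q1; q0-b>q1; q1-a>q2; q1-b>q2; q2-a>q3; q2-b>q3; q3-a>q4; q3-b>q4; q4-a>q5; q4-b>q5; q5-a>q5; q5-b>q5

Count input length up to 5: every symbol moves from q0 toward q5, which means 'more than 4' and absorbs. Accept from {q4, q5}.
With 6 states:
        a   b  
>  q0   q1  q1 
   q1   q2  q2 
   q2   q3  q3 
   q3   q4  q4 
 * q4   q5  q5 
 * q5   q5  q5 
(> = start, * = accepting)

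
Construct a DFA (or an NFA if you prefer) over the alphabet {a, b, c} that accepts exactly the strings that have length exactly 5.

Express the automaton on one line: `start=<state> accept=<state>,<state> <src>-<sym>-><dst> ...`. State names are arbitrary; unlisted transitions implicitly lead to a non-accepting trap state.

start=S0 accept=S5 S0-a->S1 S0-b->S1 S0-c->S1 S1-a->S2 S1-b->S2 S1-c->S2 S2-a->S3 S2-b->S3 S2-c->S3 S3-a->S4 S3-b->S4 S3-c->S4 S4-a->S5 S4-b->S5 S4-c->S5 S5-a->S6 S5-b->S6 S5-c->S6 S6-a->S6 S6-b->S6 S6-c->S6

We only need to distinguish lengths 0, 1, …, 5, and '>5'. Chain S0 → S1 → S2 → S3 → S4 → S5 → S6 on every symbol, with S6 looping. Accepting states: {S5}.
        a   b   c  
>  S0   S1  S1  S1 
   S1   S2  S2  S2 
   S2   S3  S3  S3 
   S3   S4  S4  S4 
   S4   S5  S5  S5 
 * S5   S6  S6  S6 
   S6   S6  S6  S6 
(> = start, * = accepting)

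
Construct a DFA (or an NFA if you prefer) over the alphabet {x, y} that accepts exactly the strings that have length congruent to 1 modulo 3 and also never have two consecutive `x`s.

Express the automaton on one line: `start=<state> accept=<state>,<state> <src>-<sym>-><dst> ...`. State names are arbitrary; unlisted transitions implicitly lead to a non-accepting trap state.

Handle the two conditions separately and then intersect. The first has 3 states tracking the input length modulo 3; the second has 3 states tracking partial matches of the forbidden pattern `xx`. A product state is a pair (one from each), accepting exactly when both do.
        x   y  
>  s0   s1  s2 
 * s1   s3  s4 
 * s2   s5  s4 
   s3   s6  s6 
   s4   s7  s0 
   s5   s6  s0 
   s6   s8  s8 
   s7   s8  s2 
   s8   s3  s3 
(> = start, * = accepting)

start=s0 accept=s1,s2 s0-x->s1 s0-y->s2 s1-x->s3 s1-y->s4 s2-x->s5 s2-y->s4 s3-x->s6 s3-y->s6 s4-x->s7 s4-y->s0 s5-x->s6 s5-y->s0 s6-x->s8 s6-y->s8 s7-x->s8 s7-y->s2 s8-x->s3 s8-y->s3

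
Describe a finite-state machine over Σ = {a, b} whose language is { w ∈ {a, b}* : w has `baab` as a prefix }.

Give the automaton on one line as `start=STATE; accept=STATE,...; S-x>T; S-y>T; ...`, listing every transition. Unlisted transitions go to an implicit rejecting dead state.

start=q0; accept=q4; q0-a>q5; q0-b>q1; q1-a>q2; q1-b>q5; q2-a>q3; q2-b>q5; q3-a>q5; q3-b>q4; q4-a>q4; q4-b>q4; q5-a>q5; q5-b>q5

Walk along `baab` while the input agrees: from q0 take `b` to q1, and so on. Any deviation drops to the rejecting sink q5. Once q4 is reached the prefix is confirmed and every continuation is accepted.
6 states suffice.
        a   b  
>  q0   q5  q1 
   q1   q2  q5 
   q2   q3  q5 
   q3   q5  q4 
 * q4   q4  q4 
   q5   q5  q5 
(> = start, * = accepting)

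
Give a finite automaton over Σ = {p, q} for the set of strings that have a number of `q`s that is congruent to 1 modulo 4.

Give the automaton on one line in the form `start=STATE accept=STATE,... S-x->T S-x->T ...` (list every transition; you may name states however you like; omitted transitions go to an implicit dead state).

start=S0 accept=S1 S0-p->S0 S0-q->S1 S1-p->S1 S1-q->S2 S2-p->S2 S2-q->S3 S3-p->S3 S3-q->S0

The only thing that matters is how many `q`s have appeared, reduced mod 4. Use one state per residue: S0 for 0, …, S3 for 3. Reading `q` moves to the next residue; anything else stays put. S1 is accepting.
With 4 states:
        p   q  
>  S0   S0  S1 
 * S1   S1  S2 
   S2   S2  S3 
   S3   S3  S0 
(> = start, * = accepting)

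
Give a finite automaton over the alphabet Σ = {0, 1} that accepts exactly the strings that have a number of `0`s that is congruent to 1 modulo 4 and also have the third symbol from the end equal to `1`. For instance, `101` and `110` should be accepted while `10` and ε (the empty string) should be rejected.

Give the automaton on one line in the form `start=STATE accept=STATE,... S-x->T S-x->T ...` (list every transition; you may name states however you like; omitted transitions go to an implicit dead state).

start=s0 accept=s9,s10,s12,s14 s0-0->s1 s0-1->s2 s1-0->s3 s1-1->s4 s2-0->s5 s2-1->s6 s3-0->s7 s3-1->s3 s4-0->s3 s4-1->s8 s5-0->s3 s5-1->s9 s6-0->s10 s6-1->s6 s7-0->s0 s7-1->s11 s8-0->s3 s8-1->s12 s9-0->s3 s9-1->s8 s10-0->s3 s10-1->s9 s11-0->s13 s11-1->s11 s12-0->s3 s12-1->s12 s13-0->s14 s13-1->s2 s14-0->s3 s14-1->s4

Handle the two conditions separately and then intersect. The first has 4 states tracking the count of `0`s modulo 4; the second has 15 states tracking the last 3 symbols read. A product state is a pair (one from each), accepting exactly when both do. After merging equivalent states the machine shrinks.
A 15-state machine:
          0    1  
>  s0     s1   s2 
   s1     s3   s4 
   s2     s5   s6 
   s3     s7   s3 
   s4     s3   s8 
   s5     s3   s9 
   s6    s10   s6 
   s7     s0  s11 
   s8     s3  s12 
 * s9     s3   s8 
 * s10    s3   s9 
   s11   s13  s11 
 * s12    s3  s12 
   s13   s14   s2 
 * s14    s3   s4 
(> = start, * = accepting)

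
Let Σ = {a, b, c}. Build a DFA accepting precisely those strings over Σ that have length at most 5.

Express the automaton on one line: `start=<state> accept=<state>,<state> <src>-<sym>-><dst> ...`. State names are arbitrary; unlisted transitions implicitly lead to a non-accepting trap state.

start=S0 accept=S0,S1,S2,S3,S4,S5 S0-a->S1 S0-b->S1 S0-c->S1 S1-a->S2 S1-b->S2 S1-c->S2 S2-a->S3 S2-b->S3 S2-c->S3 S3-a->S4 S3-b->S4 S3-c->S4 S4-a->S5 S4-b->S5 S4-c->S5 S5-a->S6 S5-b->S6 S5-c->S6 S6-a->S6 S6-b->S6 S6-c->S6

Count input length up to 6: every symbol moves from S0 toward S6, which means 'more than 5' and absorbs. Accept from {S0, S1, S2, S3, S4, S5}.
With 7 states:
        a   b   c  
>* S0   S1  S1  S1 
 * S1   S2  S2  S2 
 * S2   S3  S3  S3 
 * S3   S4  S4  S4 
 * S4   S5  S5  S5 
 * S5   S6  S6  S6 
   S6   S6  S6  S6 
(> = start, * = accepting)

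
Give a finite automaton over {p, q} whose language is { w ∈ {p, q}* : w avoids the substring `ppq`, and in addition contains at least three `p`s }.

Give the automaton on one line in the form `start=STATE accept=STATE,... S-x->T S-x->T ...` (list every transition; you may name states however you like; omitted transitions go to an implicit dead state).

Handle the two conditions separately and then intersect. One (4 states) tracks partial matches of the forbidden pattern `ppq`; the other (5 states) tracks the count of `p`s, saturating at 4. Each combined state is a pair, one component from each; accept when both components accept. After merging equivalent states the machine shrinks.
10 states suffice.
       p  q 
>  A   B  A 
   B   C  D 
   C   E  F 
   D   G  D 
 * E   E  F 
   F   F  F 
   G   E  H 
   H   I  H 
 * I   E  J 
 * J   I  J 
(> = start, * = accepting)

start=A accept=E,I,J A-p->B A-q->A B-p->C B-q->D C-p->E C-q->F D-p->G D-q->D E-p->E E-q->F F-p->F F-q->F G-p->E G-q->H H-p->I H-q->H I-p->E I-q->J J-p->I J-q->J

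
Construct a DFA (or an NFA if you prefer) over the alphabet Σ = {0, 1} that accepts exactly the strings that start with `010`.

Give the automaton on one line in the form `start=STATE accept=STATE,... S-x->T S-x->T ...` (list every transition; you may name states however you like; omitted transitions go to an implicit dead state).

Check the first 3 symbols one by one: S0 through S2 record how many have matched `010` so far; any wrong symbol goes to the dead state S4. After all 3 match we enter the accepting sink S3.
5 states suffice.
        0   1  
>  S0   S1  S4 
   S1   S4  S2 
   S2   S3  S4 
 * S3   S3  S3 
   S4   S4  S4 
(> = start, * = accepting)

start=S0 accept=S3 S0-0->S1 S0-1->S4 S1-0->S4 S1-1->S2 S2-0->S3 S2-1->S4 S3-0->S3 S3-1->S3 S4-0->S4 S4-1->S4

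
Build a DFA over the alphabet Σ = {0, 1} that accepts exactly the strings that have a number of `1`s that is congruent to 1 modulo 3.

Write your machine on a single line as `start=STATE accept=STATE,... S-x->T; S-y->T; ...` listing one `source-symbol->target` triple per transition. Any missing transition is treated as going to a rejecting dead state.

Keep the running count of `1`s modulo 3: each `1` advances along the cycle q0 → q1 → q2 → q0 while other symbols loop. Accept at q1.
3 states suffice.
        0   1  
>  q0   q0  q1 
 * q1   q1  q2 
   q2   q2  q0 
(> = start, * = accepting)

start=q0; accept=q1; q0-0->q0; q0-1->q1; q1-0->q1; q1-1->q2; q2-0->q2; q2-1->q0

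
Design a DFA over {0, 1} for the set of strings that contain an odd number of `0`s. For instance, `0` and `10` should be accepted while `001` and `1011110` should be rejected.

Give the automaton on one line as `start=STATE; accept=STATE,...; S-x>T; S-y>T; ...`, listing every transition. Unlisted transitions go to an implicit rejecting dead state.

start=A; accept=B; A-0>B; A-1>A; B-0>A; B-1>B

Keep the running count of `0`s modulo 2: each `0` advances along the cycle A → B → A while other symbols loop. Accept at B.
2 states suffice.
       0  1 
>  A   B  A 
 * B   A  B 
(> = start, * = accepting)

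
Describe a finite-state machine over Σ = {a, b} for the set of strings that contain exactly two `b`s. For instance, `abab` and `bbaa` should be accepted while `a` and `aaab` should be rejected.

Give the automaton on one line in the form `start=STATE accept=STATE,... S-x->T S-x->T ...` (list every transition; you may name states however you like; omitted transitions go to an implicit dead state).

start=q0 accept=q2 q0-a->q0 q0-b->q1 q1-a->q1 q1-b->q2 q2-a->q2 q2-b->q3 q3-a->q3 q3-b->q3

Count `b`s, saturating at 3: states q0 through q2 mean 0 through 2 `b`s seen; q3 means more than 2. Each `b` increments (capped at q3); other symbols loop. Accept from {q2}.
A 4-state machine:
        a   b  
>  q0   q0  q1 
   q1   q1  q2 
 * q2   q2  q3 
   q3   q3  q3 
(> = start, * = accepting)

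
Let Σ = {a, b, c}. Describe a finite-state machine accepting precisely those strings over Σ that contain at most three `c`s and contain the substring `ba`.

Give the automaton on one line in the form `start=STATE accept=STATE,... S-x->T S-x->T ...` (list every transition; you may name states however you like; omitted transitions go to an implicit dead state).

Run two small machines in parallel and take their product. One (5 states) tracks the count of `c`s, saturating at 4; the other (3 states) tracks whether and how much of `ba` has been seen. Each combined state is a pair, one component from each; accept when both components accept.
A 15-state machine:
          a    b    c  
>  s0     s0   s1   s2 
   s1     s3   s1   s2 
   s2     s2   s4   s5 
 * s3     s3   s3   s6 
   s4     s6   s4   s5 
   s5     s5   s7   s8 
 * s6     s6   s6   s9 
   s7     s9   s7   s8 
   s8     s8  s10  s11 
 * s9     s9   s9  s12 
   s10   s12  s10  s11 
   s11   s11  s13  s11 
 * s12   s12  s12  s14 
   s13   s14  s13  s11 
   s14   s14  s14  s14 
(> = start, * = accepting)

start=s0 accept=s3,s6,s9,s12 s0-a->s0 s0-b->s1 s0-c->s2 s1-a->s3 s1-b->s1 s1-c->s2 s2-a->s2 s2-b->s4 s2-c->s5 s3-a->s3 s3-b->s3 s3-c->s6 s4-a->s6 s4-b->s4 s4-c->s5 s5-a->s5 s5-b->s7 s5-c->s8 s6-a->s6 s6-b->s6 s6-c->s9 s7-a->s9 s7-b->s7 s7-c->s8 s8-a->s8 s8-b->s10 s8-c->s11 s9-a->s9 s9-b->s9 s9-c->s12 s10-a->s12 s10-b->s10 s10-c->s11 s11-a->s11 s11-b->s13 s11-c->s11 s12-a->s12 s12-b->s12 s12-c->s14 s13-a->s14 s13-b->s13 s13-c->s11 s14-a->s14 s14-b->s14 s14-c->s14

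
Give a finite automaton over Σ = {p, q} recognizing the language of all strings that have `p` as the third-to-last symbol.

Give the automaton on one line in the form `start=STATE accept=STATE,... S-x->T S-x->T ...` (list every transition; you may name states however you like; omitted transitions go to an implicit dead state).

Because acceptance depends on a position counted from the end, the machine has to buffer the most recent 3 symbols. Make each state the string of the last up-to-3 symbols read; on input `x` shift the window left and append `x`. Accept when the buffered window has length 3 and begins with `p`.
A 15-state machine:
       p  q 
>  A   B  C 
   B   D  E 
   C   F  G 
   D   H  I 
   E   J  K 
   F   L  M 
   G   N  O 
 * H   H  I 
 * I   J  K 
 * J   L  M 
 * K   N  O 
   L   H  I 
   M   J  K 
   N   L  M 
   O   N  O 
(> = start, * = accepting)

start=A accept=H,I,J,K A-p->B A-q->C B-p->D B-q->E C-p->F C-q->G D-p->H D-q->I E-p->J E-q->K F-p->L F-q->M G-p->N G-q->O H-p->H H-q->I I-p->J I-q->K J-p->L J-q->M K-p->N K-q->O L-p->H L-q->I M-p->J M-q->K N-p->L N-q->M O-p->N O-q->O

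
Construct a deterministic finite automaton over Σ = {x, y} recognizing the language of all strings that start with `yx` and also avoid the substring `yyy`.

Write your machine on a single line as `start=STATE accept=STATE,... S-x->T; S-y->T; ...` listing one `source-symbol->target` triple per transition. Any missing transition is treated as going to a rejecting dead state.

Build one automaton per condition and run them in lockstep. One (4 states) tracks whether the input so far still matches the prefix `yx`; the other (4 states) tracks partial matches of the forbidden pattern `yyy`. Each combined state is a pair, one component from each; accept when both components accept. Minimizing collapses redundant product states.
With 6 states:
        x   y  
>  s0   s1  s2 
   s1   s1  s1 
   s2   s3  s1 
 * s3   s3  s4 
 * s4   s3  s5 
 * s5   s3  s1 
(> = start, * = accepting)

start=s0; accept=s3,s4,s5; s0-x->s1; s0-y->s2; s1-x->s1; s1-y->s1; s2-x->s3; s2-y->s1; s3-x->s3; s3-y->s4; s4-x->s3; s4-y->s5; s5-x->s3; s5-y->s1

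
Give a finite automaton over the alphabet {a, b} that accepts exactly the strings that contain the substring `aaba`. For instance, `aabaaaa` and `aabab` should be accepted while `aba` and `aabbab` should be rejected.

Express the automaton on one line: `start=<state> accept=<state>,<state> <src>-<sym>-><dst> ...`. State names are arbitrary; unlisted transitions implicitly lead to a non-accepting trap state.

States s0..s3 record the length of the longest prefix of `aaba` that matches the current input suffix. Reaching s4 means `aaba` has been seen, and we stay there forever. Accept from s4.
A 5-state machine:
        a   b  
>  s0   s1  s0 
   s1   s2  s0 
   s2   s2  s3 
   s3   s4  s0 
 * s4   s4  s4 
(> = start, * = accepting)

start=s0 accept=s4 s0-a->s1 s0-b->s0 s1-a->s2 s1-b->s0 s2-a->s2 s2-b->s3 s3-a->s4 s3-b->s0 s4-a->s4 s4-b->s4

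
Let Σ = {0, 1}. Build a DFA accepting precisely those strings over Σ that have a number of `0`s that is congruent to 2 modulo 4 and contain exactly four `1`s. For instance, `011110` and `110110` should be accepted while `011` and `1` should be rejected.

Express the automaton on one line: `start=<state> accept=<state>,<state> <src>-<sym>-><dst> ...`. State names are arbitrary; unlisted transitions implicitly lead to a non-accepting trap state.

Run two small machines in parallel and take their product. The first has 4 states tracking the count of `0`s modulo 4; the second has 6 states tracking the count of `1`s, saturating at 5. A product state is a pair (one from each), accepting exactly when both do.
With 24 states:
       0  1 
>  A   B  C 
   B   D  E 
   C   E  F 
   D   G  H 
   E   H  I 
   F   I  J 
   G   A  K 
   H   K  L 
   I   L  M 
   J   M  N 
   K   C  O 
   L   O  P 
   M   P  Q 
   N   Q  R 
   O   F  S 
   P   S  T 
   Q   T  U 
   R   U  R 
   S   J  V 
 * T   V  W 
   U   W  U 
   V   N  X 
   W   X  W 
   X   R  X 
(> = start, * = accepting)

start=A accept=T A-0->B A-1->C B-0->D B-1->E C-0->E C-1->F D-0->G D-1->H E-0->H E-1->I F-0->I F-1->J G-0->A G-1->K H-0->K H-1->L I-0->L I-1->M J-0->M J-1->N K-0->C K-1->O L-0->O L-1->P M-0->P M-1->Q N-0->Q N-1->R O-0->F O-1->S P-0->S P-1->T Q-0->T Q-1->U R-0->U R-1->R S-0->J S-1->V T-0->V T-1->W U-0->W U-1->U V-0->N V-1->X W-0->X W-1->W X-0->R X-1->X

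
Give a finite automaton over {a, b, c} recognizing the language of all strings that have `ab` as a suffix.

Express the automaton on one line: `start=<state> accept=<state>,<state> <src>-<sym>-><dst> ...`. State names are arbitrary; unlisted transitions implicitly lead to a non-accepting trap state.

start=s0 accept=s2 s0-a->s1 s0-b->s0 s0-c->s0 s1-a->s1 s1-b->s2 s1-c->s0 s2-a->s1 s2-b->s0 s2-c->s0

Let each state record the length of the longest suffix of the input read so far that is also a prefix of `ab`. s1 means the last symbol is `a`; s2 means the last 2 symbols are `ab`. Accept only at s2, where the string currently ends in `ab`.
        a   b   c  
>  s0   s1  s0  s0 
   s1   s1  s2  s0 
 * s2   s1  s0  s0 
(> = start, * = accepting)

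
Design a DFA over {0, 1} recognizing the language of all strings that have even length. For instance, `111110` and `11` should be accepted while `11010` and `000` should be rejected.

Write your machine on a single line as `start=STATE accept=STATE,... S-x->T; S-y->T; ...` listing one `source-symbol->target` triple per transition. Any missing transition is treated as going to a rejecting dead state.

start=q0; accept=q0; q0-0->q1; q0-1->q1; q1-0->q0; q1-1->q0

Only the length mod 2 matters, so use a 2-cycle: from any state, every input symbol moves to the next state, wrapping q1 back to q0. Mark q0 accepting.
2 states suffice.
        0   1  
>* q0   q1  q1 
   q1   q0  q0 
(> = start, * = accepting)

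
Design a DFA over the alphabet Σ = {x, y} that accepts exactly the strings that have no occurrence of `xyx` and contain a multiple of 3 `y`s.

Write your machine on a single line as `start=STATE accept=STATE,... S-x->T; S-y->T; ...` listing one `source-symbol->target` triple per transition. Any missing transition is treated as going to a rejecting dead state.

start=S0; accept=S0,S1,S9; S0-x->S1; S0-y->S2; S1-x->S1; S1-y->S3; S2-x->S4; S2-y->S5; S3-x->S6; S3-y->S5; S4-x->S4; S4-y->S7; S5-x->S8; S5-y->S0; S6-x->S6; S6-y->S6; S7-x->S6; S7-y->S0; S8-x->S8; S8-y->S9; S9-x->S6; S9-y->S2

Build one automaton per condition and run them in lockstep. One (4 states) tracks partial matches of the forbidden pattern `xyx`; the other (3 states) tracks the count of `y`s modulo 3. Each combined state is a pair, one component from each; accept when both components accept. Equivalent product states are then merged.
With 10 states:
        x   y  
>* S0   S1  S2 
 * S1   S1  S3 
   S2   S4  S5 
   S3   S6  S5 
   S4   S4  S7 
   S5   S8  S0 
   S6   S6  S6 
   S7   S6  S0 
   S8   S8  S9 
 * S9   S6  S2 
(> = start, * = accepting)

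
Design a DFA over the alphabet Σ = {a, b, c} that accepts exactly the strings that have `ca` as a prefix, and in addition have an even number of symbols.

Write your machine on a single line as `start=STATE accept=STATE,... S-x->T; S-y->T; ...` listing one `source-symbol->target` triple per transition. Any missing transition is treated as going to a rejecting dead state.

Build one automaton per condition and run them in lockstep. The first has 4 states tracking whether the input so far still matches the prefix `ca`; the second has 2 states tracking the input length modulo 2. A product state is a pair (one from each), accepting exactly when both do.
        a   b   c  
>  q0   q1  q1  q2 
   q1   q3  q3  q3 
   q2   q4  q3  q3 
   q3   q1  q1  q1 
 * q4   q5  q5  q5 
   q5   q4  q4  q4 
(> = start, * = accepting)

start=q0; accept=q4; q0-a->q1; q0-b->q1; q0-c->q2; q1-a->q3; q1-b->q3; q1-c->q3; q2-a->q4; q2-b->q3; q2-c->q3; q3-a->q1; q3-b->q1; q3-c->q1; q4-a->q5; q4-b->q5; q4-c->q5; q5-a->q4; q5-b->q4; q5-c->q4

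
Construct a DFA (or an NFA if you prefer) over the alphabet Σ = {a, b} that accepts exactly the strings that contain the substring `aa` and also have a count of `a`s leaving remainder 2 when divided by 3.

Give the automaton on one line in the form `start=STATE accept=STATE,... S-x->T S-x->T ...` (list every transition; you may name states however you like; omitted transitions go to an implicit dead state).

Build one automaton per condition and run them in lockstep. The first has 3 states tracking whether and how much of `aa` has been seen; the second has 3 states tracking the count of `a`s modulo 3. A product state is a pair (one from each), accepting exactly when both do.
A 9-state machine:
        a   b  
>  q0   q1  q0 
   q1   q2  q3 
 * q2   q4  q2 
   q3   q5  q3 
   q4   q6  q4 
   q5   q4  q7 
   q6   q2  q6 
   q7   q8  q7 
   q8   q6  q0 
(> = start, * = accepting)

start=q0 accept=q2 q0-a->q1 q0-b->q0 q1-a->q2 q1-b->q3 q2-a->q4 q2-b->q2 q3-a->q5 q3-b->q3 q4-a->q6 q4-b->q4 q5-a->q4 q5-b->q7 q6-a->q2 q6-b->q6 q7-a->q8 q7-b->q7 q8-a->q6 q8-b->q0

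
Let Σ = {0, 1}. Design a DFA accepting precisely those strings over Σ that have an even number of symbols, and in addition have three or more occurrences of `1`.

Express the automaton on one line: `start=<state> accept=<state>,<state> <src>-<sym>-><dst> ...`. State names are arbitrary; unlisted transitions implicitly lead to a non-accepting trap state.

start=q0 accept=q7 q0-0->q1 q0-1->q2 q1-0->q0 q1-1->q3 q2-0->q3 q2-1->q4 q3-0->q2 q3-1->q5 q4-0->q5 q4-1->q6 q5-0->q4 q5-1->q7 q6-0->q7 q6-1->q7 q7-0->q6 q7-1->q6

Build one automaton per condition and run them in lockstep. The first has 2 states tracking the input length modulo 2; the second has 5 states tracking the count of `1`s, saturating at 4. A product state is a pair (one from each), accepting exactly when both do. After merging equivalent states the machine shrinks.
An 8-state machine:
        0   1  
>  q0   q1  q2 
   q1   q0  q3 
   q2   q3  q4 
   q3   q2  q5 
   q4   q5  q6 
   q5   q4  q7 
   q6   q7  q7 
 * q7   q6  q6 
(> = start, * = accepting)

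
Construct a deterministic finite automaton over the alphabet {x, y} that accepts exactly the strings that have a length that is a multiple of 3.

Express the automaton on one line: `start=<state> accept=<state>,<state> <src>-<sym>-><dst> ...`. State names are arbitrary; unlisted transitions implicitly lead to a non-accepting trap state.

start=S0 accept=S0 S0-x->S1 S0-y->S1 S1-x->S2 S1-y->S2 S2-x->S0 S2-y->S0

Only the length mod 3 matters, so use a 3-cycle: from any state, every input symbol moves to the next state, wrapping S2 back to S0. Mark S0 accepting.
A 3-state machine:
        x   y  
>* S0   S1  S1 
   S1   S2  S2 
   S2   S0  S0 
(> = start, * = accepting)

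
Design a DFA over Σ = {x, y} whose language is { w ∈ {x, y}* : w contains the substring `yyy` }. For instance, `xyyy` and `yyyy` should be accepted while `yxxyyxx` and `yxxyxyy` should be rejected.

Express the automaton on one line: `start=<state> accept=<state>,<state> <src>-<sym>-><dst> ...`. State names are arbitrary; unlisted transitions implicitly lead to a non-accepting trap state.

start=s0 accept=s3 s0-x->s0 s0-y->s1 s1-x->s0 s1-y->s2 s2-x->s0 s2-y->s3 s3-x->s3 s3-y->s3

Track how much of `yyy` has been matched so far: state s0 is no progress, s3 is the absorbing accept state reached once `yyy` has occurred. Intermediate states record partial matches; on a mismatch, fall back to the longest reusable overlap.
A 4-state machine:
        x   y  
>  s0   s0  s1 
   s1   s0  s2 
   s2   s0  s3 
 * s3   s3  s3 
(> = start, * = accepting)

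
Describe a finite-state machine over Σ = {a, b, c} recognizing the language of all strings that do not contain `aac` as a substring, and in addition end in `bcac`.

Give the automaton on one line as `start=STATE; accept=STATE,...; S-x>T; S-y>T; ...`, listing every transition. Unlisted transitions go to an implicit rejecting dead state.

start=q0; accept=q8; q0-a>q1; q0-b>q2; q0-c>q0; q1-a>q3; q1-b>q2; q1-c>q0; q2-a>q1; q2-b>q2; q2-c>q4; q3-a>q3; q3-b>q2; q3-c>q5; q4-a>q6; q4-b>q2; q4-c>q0; q5-a>q5; q5-b>q7; q5-c>q5; q6-a>q3; q6-b>q2; q6-c>q8; q7-a>q5; q7-b>q7; q7-c>q9; q8-a>q1; q8-b>q2; q8-c>q0; q9-a>q10; q9-b>q7; q9-c>q5; q10-a>q5; q10-b>q7; q10-c>q11; q11-a>q5; q11-b>q7; q11-c>q5

Build one automaton per condition and run them in lockstep. One (4 states) tracks partial matches of the forbidden pattern `aac`; the other (5 states) tracks how much of the suffix `bcac` has currently been matched. Each combined state is a pair, one component from each; accept when both components accept.
          a    b    c  
>  q0     q1   q2   q0 
   q1     q3   q2   q0 
   q2     q1   q2   q4 
   q3     q3   q2   q5 
   q4     q6   q2   q0 
   q5     q5   q7   q5 
   q6     q3   q2   q8 
   q7     q5   q7   q9 
 * q8     q1   q2   q0 
   q9    q10   q7   q5 
   q10    q5   q7  q11 
   q11    q5   q7   q5 
(> = start, * = accepting)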